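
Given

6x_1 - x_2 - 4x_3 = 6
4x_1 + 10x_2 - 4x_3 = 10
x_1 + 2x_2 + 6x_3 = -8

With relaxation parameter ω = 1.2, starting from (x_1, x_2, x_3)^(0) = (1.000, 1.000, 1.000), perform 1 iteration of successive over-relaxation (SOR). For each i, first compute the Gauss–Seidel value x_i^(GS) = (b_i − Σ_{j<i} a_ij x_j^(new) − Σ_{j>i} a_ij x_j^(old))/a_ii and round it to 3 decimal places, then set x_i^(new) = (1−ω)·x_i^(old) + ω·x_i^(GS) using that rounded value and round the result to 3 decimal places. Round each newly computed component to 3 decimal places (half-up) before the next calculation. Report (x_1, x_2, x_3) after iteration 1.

(2.000, 0.520, -2.408)

Iteration 1:
  x_1: GS value = (6 - (-1)·1.000 - (-4)·1.000) / (6) = 1.833;  x_1 ← (1−ω)·1.000 + ω·1.833 = 2.000
  x_2: GS value = (10 - (4)·2.000 - (-4)·1.000) / (10) = 0.600;  x_2 ← (1−ω)·1.000 + ω·0.600 = 0.520
  x_3: GS value = (-8 - (1)·2.000 - (2)·0.520) / (6) = -1.840;  x_3 ← (1−ω)·1.000 + ω·-1.840 = -2.408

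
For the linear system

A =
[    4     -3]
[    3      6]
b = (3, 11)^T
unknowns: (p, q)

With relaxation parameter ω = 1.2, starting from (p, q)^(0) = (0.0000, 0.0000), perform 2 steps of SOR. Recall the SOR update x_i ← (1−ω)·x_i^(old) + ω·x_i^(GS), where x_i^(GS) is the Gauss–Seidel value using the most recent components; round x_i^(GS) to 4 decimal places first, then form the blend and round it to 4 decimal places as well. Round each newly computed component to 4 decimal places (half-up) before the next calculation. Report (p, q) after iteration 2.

Iteration 1:
  p: GS value = (3 - (-3)·0.0000) / (4) = 0.7500;  p ← (1−ω)·0.0000 + ω·0.7500 = 0.9000
  q: GS value = (11 - (3)·0.9000) / (6) = 1.3833;  q ← (1−ω)·0.0000 + ω·1.3833 = 1.6600
Iteration 2:
  p: GS value = (3 - (-3)·1.6600) / (4) = 1.9950;  p ← (1−ω)·0.9000 + ω·1.9950 = 2.2140
  q: GS value = (11 - (3)·2.2140) / (6) = 0.7263;  q ← (1−ω)·1.6600 + ω·0.7263 = 0.5396

(2.2140, 0.5396)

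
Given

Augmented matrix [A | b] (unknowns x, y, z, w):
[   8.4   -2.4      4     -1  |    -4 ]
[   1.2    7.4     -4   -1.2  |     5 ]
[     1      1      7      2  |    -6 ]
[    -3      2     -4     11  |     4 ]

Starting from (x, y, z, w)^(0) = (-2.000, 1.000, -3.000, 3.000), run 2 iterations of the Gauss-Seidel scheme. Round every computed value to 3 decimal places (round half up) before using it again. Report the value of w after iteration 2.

0.148

Iteration 1:
  x = (-4 - (-2.4)·1.000 - (4)·-3.000 - (-1)·3.000) / (8.4) = 1.595
  y = (5 - (1.2)·1.595 - (-4)·-3.000 - (-1.2)·3.000) / (7.4) = -0.718
  z = (-6 - (1)·1.595 - (1)·-0.718 - (2)·3.000) / (7) = -1.840
  w = (4 - (-3)·1.595 - (2)·-0.718 - (-4)·-1.840) / (11) = 0.260
Iteration 2:
  x = (-4 - (-2.4)·-0.718 - (4)·-1.840 - (-1)·0.260) / (8.4) = 0.226
  y = (5 - (1.2)·0.226 - (-4)·-1.840 - (-1.2)·0.260) / (7.4) = -0.313
  z = (-6 - (1)·0.226 - (1)·-0.313 - (2)·0.260) / (7) = -0.919
  w = (4 - (-3)·0.226 - (2)·-0.313 - (-4)·-0.919) / (11) = 0.148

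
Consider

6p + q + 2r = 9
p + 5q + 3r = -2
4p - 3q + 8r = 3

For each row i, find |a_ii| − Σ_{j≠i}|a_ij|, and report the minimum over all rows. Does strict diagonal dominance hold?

row 1: |6| − (1+2) = 3
row 2: |5| − (1+3) = 1
row 3: |8| − (4+3) = 1
minimum over rows = 1 → strictly diagonally dominant (convergence guaranteed)

1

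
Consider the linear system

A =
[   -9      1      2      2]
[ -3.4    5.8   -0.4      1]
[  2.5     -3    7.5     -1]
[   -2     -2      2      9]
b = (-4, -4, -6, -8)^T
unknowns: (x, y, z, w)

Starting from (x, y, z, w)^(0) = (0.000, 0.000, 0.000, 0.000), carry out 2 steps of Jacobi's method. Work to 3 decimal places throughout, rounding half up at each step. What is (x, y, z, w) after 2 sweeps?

(-0.008, -0.331, -1.343, -0.766)

Iteration 1:
  x = (-4 - (1)·0.000 - (2)·0.000 - (2)·0.000) / (-9) = 0.444
  y = (-4 - (-3.4)·0.000 - (-0.4)·0.000 - (1)·0.000) / (5.8) = -0.690
  z = (-6 - (2.5)·0.000 - (-3)·0.000 - (-1)·0.000) / (7.5) = -0.800
  w = (-8 - (-2)·0.000 - (-2)·0.000 - (2)·0.000) / (9) = -0.889
Iteration 2:
  x = (-4 - (1)·-0.690 - (2)·-0.800 - (2)·-0.889) / (-9) = -0.008
  y = (-4 - (-3.4)·0.444 - (-0.4)·-0.800 - (1)·-0.889) / (5.8) = -0.331
  z = (-6 - (2.5)·0.444 - (-3)·-0.690 - (-1)·-0.889) / (7.5) = -1.343
  w = (-8 - (-2)·0.444 - (-2)·-0.690 - (2)·-0.800) / (9) = -0.766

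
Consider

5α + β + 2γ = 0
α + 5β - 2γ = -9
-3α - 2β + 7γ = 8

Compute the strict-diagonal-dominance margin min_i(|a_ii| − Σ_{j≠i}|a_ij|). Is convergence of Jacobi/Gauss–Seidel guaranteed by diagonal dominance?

row 1: |5| − (1+2) = 2
row 2: |5| − (1+2) = 2
row 3: |7| − (3+2) = 2
minimum over rows = 2 → strictly diagonally dominant (convergence guaranteed)

2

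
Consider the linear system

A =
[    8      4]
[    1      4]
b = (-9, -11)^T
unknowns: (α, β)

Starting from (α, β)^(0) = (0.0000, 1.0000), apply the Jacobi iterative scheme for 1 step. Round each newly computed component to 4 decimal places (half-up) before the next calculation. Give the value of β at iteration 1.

Iteration 1:
  α = (-9 - (4)·1.0000) / (8) = -1.6250
  β = (-11 - (1)·0.0000) / (4) = -2.7500

-2.7500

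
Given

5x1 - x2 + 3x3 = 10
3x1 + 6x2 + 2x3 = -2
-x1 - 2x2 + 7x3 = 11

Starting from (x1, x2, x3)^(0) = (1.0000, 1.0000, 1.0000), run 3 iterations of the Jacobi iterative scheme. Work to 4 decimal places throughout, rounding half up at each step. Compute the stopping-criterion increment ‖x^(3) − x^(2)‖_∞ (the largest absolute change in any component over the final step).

0.6944

Iteration 1:
  x1 = (10 - (-1)·1.0000 - (3)·1.0000) / (5) = 1.6000
  x2 = (-2 - (3)·1.0000 - (2)·1.0000) / (6) = -1.1667
  x3 = (11 - (-1)·1.0000 - (-2)·1.0000) / (7) = 2.0000
Iteration 2:
  x1 = (10 - (-1)·-1.1667 - (3)·2.0000) / (5) = 0.5667
  x2 = (-2 - (3)·1.6000 - (2)·2.0000) / (6) = -1.8000
  x3 = (11 - (-1)·1.6000 - (-2)·-1.1667) / (7) = 1.4667
Iteration 3:
  x1 = (10 - (-1)·-1.8000 - (3)·1.4667) / (5) = 0.7600
  x2 = (-2 - (3)·0.5667 - (2)·1.4667) / (6) = -1.1056
  x3 = (11 - (-1)·0.5667 - (-2)·-1.8000) / (7) = 1.1381
Change: (0.1933, 0.6944, -0.3286) → max |·| = 0.6944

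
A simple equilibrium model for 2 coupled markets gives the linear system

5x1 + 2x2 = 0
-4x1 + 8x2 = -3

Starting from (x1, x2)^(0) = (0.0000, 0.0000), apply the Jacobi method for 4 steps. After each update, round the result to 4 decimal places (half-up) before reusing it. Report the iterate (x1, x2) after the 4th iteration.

(0.1200, -0.3000)

Iteration 1:
  x1 = (0 - (2)·0.0000) / (5) = 0.0000
  x2 = (-3 - (-4)·0.0000) / (8) = -0.3750
Iteration 2:
  x1 = (0 - (2)·-0.3750) / (5) = 0.1500
  x2 = (-3 - (-4)·0.0000) / (8) = -0.3750
Iteration 3:
  x1 = (0 - (2)·-0.3750) / (5) = 0.1500
  x2 = (-3 - (-4)·0.1500) / (8) = -0.3000
Iteration 4:
  x1 = (0 - (2)·-0.3000) / (5) = 0.1200
  x2 = (-3 - (-4)·0.1500) / (8) = -0.3000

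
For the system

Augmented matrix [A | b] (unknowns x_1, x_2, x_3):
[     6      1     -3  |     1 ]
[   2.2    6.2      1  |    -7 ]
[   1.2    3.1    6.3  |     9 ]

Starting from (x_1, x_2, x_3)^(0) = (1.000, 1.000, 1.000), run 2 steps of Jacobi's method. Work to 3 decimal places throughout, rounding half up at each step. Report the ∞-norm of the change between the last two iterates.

Iteration 1:
  x_1 = (1 - (1)·1.000 - (-3)·1.000) / (6) = 0.500
  x_2 = (-7 - (2.2)·1.000 - (1)·1.000) / (6.2) = -1.645
  x_3 = (9 - (1.2)·1.000 - (3.1)·1.000) / (6.3) = 0.746
Iteration 2:
  x_1 = (1 - (1)·-1.645 - (-3)·0.746) / (6) = 0.814
  x_2 = (-7 - (2.2)·0.500 - (1)·0.746) / (6.2) = -1.427
  x_3 = (9 - (1.2)·0.500 - (3.1)·-1.645) / (6.3) = 2.143
Change: (0.314, 0.218, 1.397) → max |·| = 1.397

1.397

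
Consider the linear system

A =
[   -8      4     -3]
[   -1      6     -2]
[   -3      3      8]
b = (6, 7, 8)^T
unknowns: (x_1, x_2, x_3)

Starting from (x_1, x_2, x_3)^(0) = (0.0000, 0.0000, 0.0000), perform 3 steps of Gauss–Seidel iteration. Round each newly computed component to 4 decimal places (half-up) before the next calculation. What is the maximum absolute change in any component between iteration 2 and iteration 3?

0.0566

Iteration 1:
  x_1 = (6 - (4)·0.0000 - (-3)·0.0000) / (-8) = -0.7500
  x_2 = (7 - (-1)·-0.7500 - (-2)·0.0000) / (6) = 1.0417
  x_3 = (8 - (-3)·-0.7500 - (3)·1.0417) / (8) = 0.3281
Iteration 2:
  x_1 = (6 - (4)·1.0417 - (-3)·0.3281) / (-8) = -0.3522
  x_2 = (7 - (-1)·-0.3522 - (-2)·0.3281) / (6) = 1.2173
  x_3 = (8 - (-3)·-0.3522 - (3)·1.2173) / (8) = 0.4114
Iteration 3:
  x_1 = (6 - (4)·1.2173 - (-3)·0.4114) / (-8) = -0.2956
  x_2 = (7 - (-1)·-0.2956 - (-2)·0.4114) / (6) = 1.2545
  x_3 = (8 - (-3)·-0.2956 - (3)·1.2545) / (8) = 0.4187
Change: (0.0566, 0.0372, 0.0073) → max |·| = 0.0566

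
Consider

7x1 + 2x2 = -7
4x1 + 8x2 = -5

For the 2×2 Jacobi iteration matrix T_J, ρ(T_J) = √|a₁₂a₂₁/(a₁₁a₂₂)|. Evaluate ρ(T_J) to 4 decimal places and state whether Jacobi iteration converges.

0.3780

a₁₂a₂₁/(a₁₁a₂₂) = (2)·(4) / ((7)·(8)) = 0.142857
ρ = √|0.142857| = √0.142857 = 0.3780
ρ < 1, so Jacobi converges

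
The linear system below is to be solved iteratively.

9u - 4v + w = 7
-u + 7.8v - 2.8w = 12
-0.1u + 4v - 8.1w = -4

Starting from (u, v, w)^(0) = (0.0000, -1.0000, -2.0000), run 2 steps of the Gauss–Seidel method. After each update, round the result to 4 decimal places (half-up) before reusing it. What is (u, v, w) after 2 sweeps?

(1.0711, 2.0087, 1.4726)

Iteration 1:
  u = (7 - (-4)·-1.0000 - (1)·-2.0000) / (9) = 0.5556
  v = (12 - (-1)·0.5556 - (-2.8)·-2.0000) / (7.8) = 0.8917
  w = (-4 - (-0.1)·0.5556 - (4)·0.8917) / (-8.1) = 0.9273
Iteration 2:
  u = (7 - (-4)·0.8917 - (1)·0.9273) / (9) = 1.0711
  v = (12 - (-1)·1.0711 - (-2.8)·0.9273) / (7.8) = 2.0087
  w = (-4 - (-0.1)·1.0711 - (4)·2.0087) / (-8.1) = 1.4726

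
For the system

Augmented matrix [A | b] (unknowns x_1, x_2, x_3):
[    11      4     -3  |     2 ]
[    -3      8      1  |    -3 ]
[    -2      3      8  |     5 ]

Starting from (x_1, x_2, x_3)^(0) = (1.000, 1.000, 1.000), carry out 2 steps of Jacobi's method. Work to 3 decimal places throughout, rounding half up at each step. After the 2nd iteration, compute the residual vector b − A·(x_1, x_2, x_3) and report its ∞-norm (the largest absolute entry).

1.693

Iteration 1:
  x_1 = (2 - (4)·1.000 - (-3)·1.000) / (11) = 0.091
  x_2 = (-3 - (-3)·1.000 - (1)·1.000) / (8) = -0.125
  x_3 = (5 - (-2)·1.000 - (3)·1.000) / (8) = 0.500
Iteration 2:
  x_1 = (2 - (4)·-0.125 - (-3)·0.500) / (11) = 0.364
  x_2 = (-3 - (-3)·0.091 - (1)·0.500) / (8) = -0.403
  x_3 = (5 - (-2)·0.091 - (3)·-0.125) / (8) = 0.695
Residual b − A·x = (1.693, 0.621, 1.377); ∞-norm = 1.693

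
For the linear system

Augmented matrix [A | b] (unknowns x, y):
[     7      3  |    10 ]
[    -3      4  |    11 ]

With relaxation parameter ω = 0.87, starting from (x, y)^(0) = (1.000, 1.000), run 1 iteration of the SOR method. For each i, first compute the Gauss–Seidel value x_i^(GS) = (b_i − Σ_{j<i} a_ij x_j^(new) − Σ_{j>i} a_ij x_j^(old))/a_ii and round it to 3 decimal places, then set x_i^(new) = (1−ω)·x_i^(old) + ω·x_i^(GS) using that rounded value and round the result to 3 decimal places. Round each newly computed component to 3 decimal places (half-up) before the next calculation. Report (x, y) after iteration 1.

(1.000, 3.175)

Iteration 1:
  x: GS value = (10 - (3)·1.000) / (7) = 1.000;  x ← (1−ω)·1.000 + ω·1.000 = 1.000
  y: GS value = (11 - (-3)·1.000) / (4) = 3.500;  y ← (1−ω)·1.000 + ω·3.500 = 3.175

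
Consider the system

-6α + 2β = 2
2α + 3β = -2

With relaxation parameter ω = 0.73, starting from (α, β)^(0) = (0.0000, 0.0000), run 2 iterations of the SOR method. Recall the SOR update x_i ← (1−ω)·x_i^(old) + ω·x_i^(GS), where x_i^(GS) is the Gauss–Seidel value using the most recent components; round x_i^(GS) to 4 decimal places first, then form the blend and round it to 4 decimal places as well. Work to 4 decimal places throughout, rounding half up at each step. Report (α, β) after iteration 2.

Iteration 1:
  α: GS value = (2 - (2)·0.0000) / (-6) = -0.3333;  α ← (1−ω)·0.0000 + ω·-0.3333 = -0.2433
  β: GS value = (-2 - (2)·-0.2433) / (3) = -0.5045;  β ← (1−ω)·0.0000 + ω·-0.5045 = -0.3683
Iteration 2:
  α: GS value = (2 - (2)·-0.3683) / (-6) = -0.4561;  α ← (1−ω)·-0.2433 + ω·-0.4561 = -0.3986
  β: GS value = (-2 - (2)·-0.3986) / (3) = -0.4009;  β ← (1−ω)·-0.3683 + ω·-0.4009 = -0.3921

(-0.3986, -0.3921)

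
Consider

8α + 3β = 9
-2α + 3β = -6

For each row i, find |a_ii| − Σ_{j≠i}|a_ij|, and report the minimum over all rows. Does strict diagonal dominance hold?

row 1: |8| − (3) = 5
row 2: |3| − (2) = 1
minimum over rows = 1 → strictly diagonally dominant (convergence guaranteed)

1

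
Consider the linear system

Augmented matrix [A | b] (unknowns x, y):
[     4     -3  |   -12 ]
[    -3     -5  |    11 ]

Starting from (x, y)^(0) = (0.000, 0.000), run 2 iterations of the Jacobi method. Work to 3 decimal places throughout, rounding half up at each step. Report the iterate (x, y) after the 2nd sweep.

(-4.650, -0.400)

Iteration 1:
  x = (-12 - (-3)·0.000) / (4) = -3.000
  y = (11 - (-3)·0.000) / (-5) = -2.200
Iteration 2:
  x = (-12 - (-3)·-2.200) / (4) = -4.650
  y = (11 - (-3)·-3.000) / (-5) = -0.400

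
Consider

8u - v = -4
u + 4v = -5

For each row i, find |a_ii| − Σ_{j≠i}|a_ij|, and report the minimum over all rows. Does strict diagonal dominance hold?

row 1: |8| − (1) = 7
row 2: |4| − (1) = 3
minimum over rows = 3 → strictly diagonally dominant (convergence guaranteed)

3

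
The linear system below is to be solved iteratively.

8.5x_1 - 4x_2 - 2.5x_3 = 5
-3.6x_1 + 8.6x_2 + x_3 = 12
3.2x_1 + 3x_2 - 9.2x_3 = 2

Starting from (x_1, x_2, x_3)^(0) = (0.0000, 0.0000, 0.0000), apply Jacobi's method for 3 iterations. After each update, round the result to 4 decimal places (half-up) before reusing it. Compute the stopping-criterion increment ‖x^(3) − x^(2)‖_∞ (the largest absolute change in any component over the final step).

Iteration 1:
  x_1 = (5 - (-4)·0.0000 - (-2.5)·0.0000) / (8.5) = 0.5882
  x_2 = (12 - (-3.6)·0.0000 - (1)·0.0000) / (8.6) = 1.3953
  x_3 = (2 - (3.2)·0.0000 - (3)·0.0000) / (-9.2) = -0.2174
Iteration 2:
  x_1 = (5 - (-4)·1.3953 - (-2.5)·-0.2174) / (8.5) = 1.1809
  x_2 = (12 - (-3.6)·0.5882 - (1)·-0.2174) / (8.6) = 1.6669
  x_3 = (2 - (3.2)·0.5882 - (3)·1.3953) / (-9.2) = 0.4422
Iteration 3:
  x_1 = (5 - (-4)·1.6669 - (-2.5)·0.4422) / (8.5) = 1.5027
  x_2 = (12 - (-3.6)·1.1809 - (1)·0.4422) / (8.6) = 1.8383
  x_3 = (2 - (3.2)·1.1809 - (3)·1.6669) / (-9.2) = 0.7369
Change: (0.3218, 0.1714, 0.2947) → max |·| = 0.3218

0.3218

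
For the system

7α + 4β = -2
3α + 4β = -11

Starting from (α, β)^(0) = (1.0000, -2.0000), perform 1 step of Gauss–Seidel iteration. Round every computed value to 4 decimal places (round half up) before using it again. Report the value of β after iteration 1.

Iteration 1:
  α = (-2 - (4)·-2.0000) / (7) = 0.8571
  β = (-11 - (3)·0.8571) / (4) = -3.3928

-3.3928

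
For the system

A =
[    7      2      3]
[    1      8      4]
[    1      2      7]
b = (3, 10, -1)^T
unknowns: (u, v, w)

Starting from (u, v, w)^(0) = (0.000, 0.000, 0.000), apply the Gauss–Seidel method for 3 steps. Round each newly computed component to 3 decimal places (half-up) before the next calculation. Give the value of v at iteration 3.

Iteration 1:
  u = (3 - (2)·0.000 - (3)·0.000) / (7) = 0.429
  v = (10 - (1)·0.429 - (4)·0.000) / (8) = 1.196
  w = (-1 - (1)·0.429 - (2)·1.196) / (7) = -0.546
Iteration 2:
  u = (3 - (2)·1.196 - (3)·-0.546) / (7) = 0.321
  v = (10 - (1)·0.321 - (4)·-0.546) / (8) = 1.483
  w = (-1 - (1)·0.321 - (2)·1.483) / (7) = -0.612
Iteration 3:
  u = (3 - (2)·1.483 - (3)·-0.612) / (7) = 0.267
  v = (10 - (1)·0.267 - (4)·-0.612) / (8) = 1.523
  w = (-1 - (1)·0.267 - (2)·1.523) / (7) = -0.616

1.523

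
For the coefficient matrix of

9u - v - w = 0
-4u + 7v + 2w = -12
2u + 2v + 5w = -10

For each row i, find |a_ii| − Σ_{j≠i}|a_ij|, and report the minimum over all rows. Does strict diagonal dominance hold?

row 1: |9| − (1+1) = 7
row 2: |7| − (4+2) = 1
row 3: |5| − (2+2) = 1
minimum over rows = 1 → strictly diagonally dominant (convergence guaranteed)

1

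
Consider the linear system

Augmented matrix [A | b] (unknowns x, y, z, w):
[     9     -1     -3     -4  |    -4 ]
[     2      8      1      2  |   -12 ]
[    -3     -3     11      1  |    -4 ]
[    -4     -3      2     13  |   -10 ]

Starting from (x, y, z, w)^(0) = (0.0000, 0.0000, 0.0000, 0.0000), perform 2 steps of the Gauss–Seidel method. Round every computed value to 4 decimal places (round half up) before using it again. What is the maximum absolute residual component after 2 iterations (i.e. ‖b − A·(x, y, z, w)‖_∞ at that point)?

Iteration 1:
  x = (-4 - (-1)·0.0000 - (-3)·0.0000 - (-4)·0.0000) / (9) = -0.4444
  y = (-12 - (2)·-0.4444 - (1)·0.0000 - (2)·0.0000) / (8) = -1.3889
  z = (-4 - (-3)·-0.4444 - (-3)·-1.3889 - (1)·0.0000) / (11) = -0.8636
  w = (-10 - (-4)·-0.4444 - (-3)·-1.3889 - (2)·-0.8636) / (13) = -1.0936
Iteration 2:
  x = (-4 - (-1)·-1.3889 - (-3)·-0.8636 - (-4)·-1.0936) / (9) = -1.3727
  y = (-12 - (2)·-1.3727 - (1)·-0.8636 - (2)·-1.0936) / (8) = -0.7755
  z = (-4 - (-3)·-1.3727 - (-3)·-0.7755 - (1)·-1.0936) / (11) = -0.8501
  w = (-10 - (-4)·-1.3727 - (-3)·-0.7755 - (2)·-0.8501) / (13) = -1.2398
Residual b − A·x = (0.0693, 0.2791, 0.1463, 0.0003); ∞-norm = 0.2791

0.2791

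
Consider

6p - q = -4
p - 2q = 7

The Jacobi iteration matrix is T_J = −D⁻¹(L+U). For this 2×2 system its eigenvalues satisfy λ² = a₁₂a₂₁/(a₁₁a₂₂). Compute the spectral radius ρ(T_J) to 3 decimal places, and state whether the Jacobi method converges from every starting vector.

a₁₂a₂₁/(a₁₁a₂₂) = (-1)·(1) / ((6)·(-2)) = 0.083333
ρ = √|0.083333| = √0.083333 = 0.289
ρ < 1, so Jacobi converges

0.289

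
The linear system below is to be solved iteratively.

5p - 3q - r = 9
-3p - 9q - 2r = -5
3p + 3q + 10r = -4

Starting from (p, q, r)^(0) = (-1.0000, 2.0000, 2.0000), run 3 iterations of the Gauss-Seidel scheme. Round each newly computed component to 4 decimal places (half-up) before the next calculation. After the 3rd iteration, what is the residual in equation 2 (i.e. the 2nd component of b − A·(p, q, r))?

-0.3459

Iteration 1:
  p = (9 - (-3)·2.0000 - (-1)·2.0000) / (5) = 3.4000
  q = (-5 - (-3)·3.4000 - (-2)·2.0000) / (-9) = -1.0222
  r = (-4 - (3)·3.4000 - (3)·-1.0222) / (10) = -1.1133
Iteration 2:
  p = (9 - (-3)·-1.0222 - (-1)·-1.1133) / (5) = 0.9640
  q = (-5 - (-3)·0.9640 - (-2)·-1.1133) / (-9) = 0.4816
  r = (-4 - (3)·0.9640 - (3)·0.4816) / (10) = -0.8337
Iteration 3:
  p = (9 - (-3)·0.4816 - (-1)·-0.8337) / (5) = 1.9222
  q = (-5 - (-3)·1.9222 - (-2)·-0.8337) / (-9) = 0.1001
  r = (-4 - (3)·1.9222 - (3)·0.1001) / (10) = -1.0067
Residual b − A·x = (-1.3174, -0.3459, 0.0001)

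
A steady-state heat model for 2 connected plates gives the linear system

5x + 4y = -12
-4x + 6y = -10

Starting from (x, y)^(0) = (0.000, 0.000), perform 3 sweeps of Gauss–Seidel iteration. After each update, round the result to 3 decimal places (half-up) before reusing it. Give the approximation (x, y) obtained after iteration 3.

(-1.181, -2.454)

Iteration 1:
  x = (-12 - (4)·0.000) / (5) = -2.400
  y = (-10 - (-4)·-2.400) / (6) = -3.267
Iteration 2:
  x = (-12 - (4)·-3.267) / (5) = 0.214
  y = (-10 - (-4)·0.214) / (6) = -1.524
Iteration 3:
  x = (-12 - (4)·-1.524) / (5) = -1.181
  y = (-10 - (-4)·-1.181) / (6) = -2.454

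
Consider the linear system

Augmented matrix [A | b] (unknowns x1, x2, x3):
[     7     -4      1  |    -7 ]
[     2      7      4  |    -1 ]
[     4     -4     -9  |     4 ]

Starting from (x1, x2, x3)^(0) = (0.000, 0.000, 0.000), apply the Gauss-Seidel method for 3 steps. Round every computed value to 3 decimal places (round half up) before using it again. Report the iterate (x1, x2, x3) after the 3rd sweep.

(-0.490, 0.609, -0.933)

Iteration 1:
  x1 = (-7 - (-4)·0.000 - (1)·0.000) / (7) = -1.000
  x2 = (-1 - (2)·-1.000 - (4)·0.000) / (7) = 0.143
  x3 = (4 - (4)·-1.000 - (-4)·0.143) / (-9) = -0.952
Iteration 2:
  x1 = (-7 - (-4)·0.143 - (1)·-0.952) / (7) = -0.782
  x2 = (-1 - (2)·-0.782 - (4)·-0.952) / (7) = 0.625
  x3 = (4 - (4)·-0.782 - (-4)·0.625) / (-9) = -1.070
Iteration 3:
  x1 = (-7 - (-4)·0.625 - (1)·-1.070) / (7) = -0.490
  x2 = (-1 - (2)·-0.490 - (4)·-1.070) / (7) = 0.609
  x3 = (4 - (4)·-0.490 - (-4)·0.609) / (-9) = -0.933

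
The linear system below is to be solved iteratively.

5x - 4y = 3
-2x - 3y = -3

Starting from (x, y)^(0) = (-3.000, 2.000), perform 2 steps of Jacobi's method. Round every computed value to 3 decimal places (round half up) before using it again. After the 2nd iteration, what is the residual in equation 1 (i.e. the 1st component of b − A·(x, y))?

Iteration 1:
  x = (3 - (-4)·2.000) / (5) = 2.200
  y = (-3 - (-2)·-3.000) / (-3) = 3.000
Iteration 2:
  x = (3 - (-4)·3.000) / (5) = 3.000
  y = (-3 - (-2)·2.200) / (-3) = -0.467
Residual b − A·x = (-13.868, 1.599)

-13.868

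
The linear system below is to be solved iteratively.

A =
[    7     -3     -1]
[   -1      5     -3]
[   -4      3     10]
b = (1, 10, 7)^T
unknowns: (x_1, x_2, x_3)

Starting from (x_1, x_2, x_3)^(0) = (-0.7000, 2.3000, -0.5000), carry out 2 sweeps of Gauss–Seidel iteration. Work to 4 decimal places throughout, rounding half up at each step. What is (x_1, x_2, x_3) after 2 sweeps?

Iteration 1:
  x_1 = (1 - (-3)·2.3000 - (-1)·-0.5000) / (7) = 1.0571
  x_2 = (10 - (-1)·1.0571 - (-3)·-0.5000) / (5) = 1.9114
  x_3 = (7 - (-4)·1.0571 - (3)·1.9114) / (10) = 0.5494
Iteration 2:
  x_1 = (1 - (-3)·1.9114 - (-1)·0.5494) / (7) = 1.0405
  x_2 = (10 - (-1)·1.0405 - (-3)·0.5494) / (5) = 2.5377
  x_3 = (7 - (-4)·1.0405 - (3)·2.5377) / (10) = 0.3549

(1.0405, 2.5377, 0.3549)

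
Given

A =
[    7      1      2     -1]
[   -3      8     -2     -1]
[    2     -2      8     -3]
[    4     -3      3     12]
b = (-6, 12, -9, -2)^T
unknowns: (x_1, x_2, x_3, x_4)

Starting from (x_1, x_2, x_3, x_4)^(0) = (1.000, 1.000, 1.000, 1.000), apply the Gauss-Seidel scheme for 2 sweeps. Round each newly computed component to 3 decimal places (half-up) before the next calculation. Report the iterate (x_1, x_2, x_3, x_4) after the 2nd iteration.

(-0.948, 1.194, -0.364, 0.539)

Iteration 1:
  x_1 = (-6 - (1)·1.000 - (2)·1.000 - (-1)·1.000) / (7) = -1.143
  x_2 = (12 - (-3)·-1.143 - (-2)·1.000 - (-1)·1.000) / (8) = 1.446
  x_3 = (-9 - (2)·-1.143 - (-2)·1.446 - (-3)·1.000) / (8) = -0.103
  x_4 = (-2 - (4)·-1.143 - (-3)·1.446 - (3)·-0.103) / (12) = 0.602
Iteration 2:
  x_1 = (-6 - (1)·1.446 - (2)·-0.103 - (-1)·0.602) / (7) = -0.948
  x_2 = (12 - (-3)·-0.948 - (-2)·-0.103 - (-1)·0.602) / (8) = 1.194
  x_3 = (-9 - (2)·-0.948 - (-2)·1.194 - (-3)·0.602) / (8) = -0.364
  x_4 = (-2 - (4)·-0.948 - (-3)·1.194 - (3)·-0.364) / (12) = 0.539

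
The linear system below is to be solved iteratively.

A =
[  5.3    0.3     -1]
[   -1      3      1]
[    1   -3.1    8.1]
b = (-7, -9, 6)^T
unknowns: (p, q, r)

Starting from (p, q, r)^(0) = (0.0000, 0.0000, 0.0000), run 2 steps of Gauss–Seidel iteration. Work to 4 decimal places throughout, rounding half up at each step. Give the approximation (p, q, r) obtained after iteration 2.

Iteration 1:
  p = (-7 - (0.3)·0.0000 - (-1)·0.0000) / (5.3) = -1.3208
  q = (-9 - (-1)·-1.3208 - (1)·0.0000) / (3) = -3.4403
  r = (6 - (1)·-1.3208 - (-3.1)·-3.4403) / (8.1) = -0.4129
Iteration 2:
  p = (-7 - (0.3)·-3.4403 - (-1)·-0.4129) / (5.3) = -1.2039
  q = (-9 - (-1)·-1.2039 - (1)·-0.4129) / (3) = -3.2637
  r = (6 - (1)·-1.2039 - (-3.1)·-3.2637) / (8.1) = -0.3597

(-1.2039, -3.2637, -0.3597)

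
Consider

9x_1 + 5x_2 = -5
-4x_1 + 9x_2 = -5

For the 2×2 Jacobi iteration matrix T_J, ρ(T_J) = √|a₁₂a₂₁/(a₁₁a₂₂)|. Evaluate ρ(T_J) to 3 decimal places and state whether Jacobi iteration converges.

0.497

a₁₂a₂₁/(a₁₁a₂₂) = (5)·(-4) / ((9)·(9)) = -0.246914
ρ = √|-0.246914| = √0.246914 = 0.497
ρ < 1, so Jacobi converges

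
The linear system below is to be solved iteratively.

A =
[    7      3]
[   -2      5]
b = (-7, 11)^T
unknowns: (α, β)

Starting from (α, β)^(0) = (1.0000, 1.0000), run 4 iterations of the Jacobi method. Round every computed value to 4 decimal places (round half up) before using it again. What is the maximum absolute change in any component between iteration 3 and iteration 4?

Iteration 1:
  α = (-7 - (3)·1.0000) / (7) = -1.4286
  β = (11 - (-2)·1.0000) / (5) = 2.6000
Iteration 2:
  α = (-7 - (3)·2.6000) / (7) = -2.1143
  β = (11 - (-2)·-1.4286) / (5) = 1.6286
Iteration 3:
  α = (-7 - (3)·1.6286) / (7) = -1.6980
  β = (11 - (-2)·-2.1143) / (5) = 1.3543
Iteration 4:
  α = (-7 - (3)·1.3543) / (7) = -1.5804
  β = (11 - (-2)·-1.6980) / (5) = 1.5208
Change: (0.1176, 0.1665) → max |·| = 0.1665

0.1665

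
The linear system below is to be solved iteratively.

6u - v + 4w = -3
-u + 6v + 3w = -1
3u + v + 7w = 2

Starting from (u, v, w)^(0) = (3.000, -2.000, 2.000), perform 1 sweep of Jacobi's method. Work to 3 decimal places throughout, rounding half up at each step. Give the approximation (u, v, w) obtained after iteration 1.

(-2.167, -0.667, -0.714)

Iteration 1:
  u = (-3 - (-1)·-2.000 - (4)·2.000) / (6) = -2.167
  v = (-1 - (-1)·3.000 - (3)·2.000) / (6) = -0.667
  w = (2 - (3)·3.000 - (1)·-2.000) / (7) = -0.714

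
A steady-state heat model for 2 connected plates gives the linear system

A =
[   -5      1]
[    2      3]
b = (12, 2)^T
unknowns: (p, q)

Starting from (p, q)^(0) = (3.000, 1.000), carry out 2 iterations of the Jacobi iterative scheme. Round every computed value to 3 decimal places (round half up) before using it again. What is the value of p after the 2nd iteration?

-2.667

Iteration 1:
  p = (12 - (1)·1.000) / (-5) = -2.200
  q = (2 - (2)·3.000) / (3) = -1.333
Iteration 2:
  p = (12 - (1)·-1.333) / (-5) = -2.667
  q = (2 - (2)·-2.200) / (3) = 2.133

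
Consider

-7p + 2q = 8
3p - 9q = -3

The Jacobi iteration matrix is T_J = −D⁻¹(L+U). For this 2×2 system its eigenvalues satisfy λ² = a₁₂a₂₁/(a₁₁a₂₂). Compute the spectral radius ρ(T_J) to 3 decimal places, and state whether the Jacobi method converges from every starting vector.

0.309

a₁₂a₂₁/(a₁₁a₂₂) = (2)·(3) / ((-7)·(-9)) = 0.095238
ρ = √|0.095238| = √0.095238 = 0.309
ρ < 1, so Jacobi converges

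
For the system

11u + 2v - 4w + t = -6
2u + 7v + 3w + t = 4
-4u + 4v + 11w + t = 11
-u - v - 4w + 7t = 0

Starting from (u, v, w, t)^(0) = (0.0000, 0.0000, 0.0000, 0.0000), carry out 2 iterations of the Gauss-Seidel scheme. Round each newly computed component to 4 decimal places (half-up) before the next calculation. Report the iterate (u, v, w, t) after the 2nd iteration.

(-0.5126, 0.4401, 0.6233, 0.3458)

Iteration 1:
  u = (-6 - (2)·0.0000 - (-4)·0.0000 - (1)·0.0000) / (11) = -0.5455
  v = (4 - (2)·-0.5455 - (3)·0.0000 - (1)·0.0000) / (7) = 0.7273
  w = (11 - (-4)·-0.5455 - (4)·0.7273 - (1)·0.0000) / (11) = 0.5372
  t = (0 - (-1)·-0.5455 - (-1)·0.7273 - (-4)·0.5372) / (7) = 0.3329
Iteration 2:
  u = (-6 - (2)·0.7273 - (-4)·0.5372 - (1)·0.3329) / (11) = -0.5126
  v = (4 - (2)·-0.5126 - (3)·0.5372 - (1)·0.3329) / (7) = 0.4401
  w = (11 - (-4)·-0.5126 - (4)·0.4401 - (1)·0.3329) / (11) = 0.6233
  t = (0 - (-1)·-0.5126 - (-1)·0.4401 - (-4)·0.6233) / (7) = 0.3458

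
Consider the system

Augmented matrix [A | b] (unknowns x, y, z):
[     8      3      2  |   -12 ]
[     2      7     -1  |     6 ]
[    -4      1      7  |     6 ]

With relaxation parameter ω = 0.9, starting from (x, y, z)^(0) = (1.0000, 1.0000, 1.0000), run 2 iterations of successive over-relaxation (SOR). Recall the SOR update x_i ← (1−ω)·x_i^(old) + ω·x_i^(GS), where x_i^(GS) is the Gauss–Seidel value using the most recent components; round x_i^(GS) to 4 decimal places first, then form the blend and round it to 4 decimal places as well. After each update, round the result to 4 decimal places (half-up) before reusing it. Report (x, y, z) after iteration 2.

Iteration 1:
  x: GS value = (-12 - (3)·1.0000 - (2)·1.0000) / (8) = -2.1250;  x ← (1−ω)·1.0000 + ω·-2.1250 = -1.8125
  y: GS value = (6 - (2)·-1.8125 - (-1)·1.0000) / (7) = 1.5179;  y ← (1−ω)·1.0000 + ω·1.5179 = 1.4661
  z: GS value = (6 - (-4)·-1.8125 - (1)·1.4661) / (7) = -0.3880;  z ← (1−ω)·1.0000 + ω·-0.3880 = -0.2492
Iteration 2:
  x: GS value = (-12 - (3)·1.4661 - (2)·-0.2492) / (8) = -1.9875;  x ← (1−ω)·-1.8125 + ω·-1.9875 = -1.9700
  y: GS value = (6 - (2)·-1.9700 - (-1)·-0.2492) / (7) = 1.3844;  y ← (1−ω)·1.4661 + ω·1.3844 = 1.3926
  z: GS value = (6 - (-4)·-1.9700 - (1)·1.3926) / (7) = -0.4675;  z ← (1−ω)·-0.2492 + ω·-0.4675 = -0.4457

(-1.9700, 1.3926, -0.4457)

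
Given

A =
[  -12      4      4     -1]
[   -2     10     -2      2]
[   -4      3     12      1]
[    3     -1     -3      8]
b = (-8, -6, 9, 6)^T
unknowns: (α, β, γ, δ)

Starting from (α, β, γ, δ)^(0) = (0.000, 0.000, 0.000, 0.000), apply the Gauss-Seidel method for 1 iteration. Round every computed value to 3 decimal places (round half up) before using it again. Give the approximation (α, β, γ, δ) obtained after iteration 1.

(0.667, -0.467, 1.089, 0.850)

Iteration 1:
  α = (-8 - (4)·0.000 - (4)·0.000 - (-1)·0.000) / (-12) = 0.667
  β = (-6 - (-2)·0.667 - (-2)·0.000 - (2)·0.000) / (10) = -0.467
  γ = (9 - (-4)·0.667 - (3)·-0.467 - (1)·0.000) / (12) = 1.089
  δ = (6 - (3)·0.667 - (-1)·-0.467 - (-3)·1.089) / (8) = 0.850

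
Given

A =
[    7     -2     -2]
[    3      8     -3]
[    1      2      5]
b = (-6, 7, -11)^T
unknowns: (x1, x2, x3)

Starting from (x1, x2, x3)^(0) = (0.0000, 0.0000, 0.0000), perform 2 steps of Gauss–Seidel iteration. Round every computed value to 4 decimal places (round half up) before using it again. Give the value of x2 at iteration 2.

0.3967

Iteration 1:
  x1 = (-6 - (-2)·0.0000 - (-2)·0.0000) / (7) = -0.8571
  x2 = (7 - (3)·-0.8571 - (-3)·0.0000) / (8) = 1.1964
  x3 = (-11 - (1)·-0.8571 - (2)·1.1964) / (5) = -2.5071
Iteration 2:
  x1 = (-6 - (-2)·1.1964 - (-2)·-2.5071) / (7) = -1.2316
  x2 = (7 - (3)·-1.2316 - (-3)·-2.5071) / (8) = 0.3967
  x3 = (-11 - (1)·-1.2316 - (2)·0.3967) / (5) = -2.1124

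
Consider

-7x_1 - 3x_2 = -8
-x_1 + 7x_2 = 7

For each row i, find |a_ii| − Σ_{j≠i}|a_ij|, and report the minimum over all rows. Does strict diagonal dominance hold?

row 1: |-7| − (3) = 4
row 2: |7| − (1) = 6
minimum over rows = 4 → strictly diagonally dominant (convergence guaranteed)

4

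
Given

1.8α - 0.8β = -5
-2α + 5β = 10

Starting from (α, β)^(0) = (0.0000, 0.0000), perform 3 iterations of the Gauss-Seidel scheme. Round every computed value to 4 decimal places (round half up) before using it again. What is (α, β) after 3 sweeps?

Iteration 1:
  α = (-5 - (-0.8)·0.0000) / (1.8) = -2.7778
  β = (10 - (-2)·-2.7778) / (5) = 0.8889
Iteration 2:
  α = (-5 - (-0.8)·0.8889) / (1.8) = -2.3827
  β = (10 - (-2)·-2.3827) / (5) = 1.0469
Iteration 3:
  α = (-5 - (-0.8)·1.0469) / (1.8) = -2.3125
  β = (10 - (-2)·-2.3125) / (5) = 1.0750

(-2.3125, 1.0750)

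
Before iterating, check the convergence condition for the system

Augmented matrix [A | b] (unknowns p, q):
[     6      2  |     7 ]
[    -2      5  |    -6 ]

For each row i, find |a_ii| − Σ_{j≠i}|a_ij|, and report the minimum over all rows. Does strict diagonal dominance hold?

3

row 1: |6| − (2) = 4
row 2: |5| − (2) = 3
minimum over rows = 3 → strictly diagonally dominant (convergence guaranteed)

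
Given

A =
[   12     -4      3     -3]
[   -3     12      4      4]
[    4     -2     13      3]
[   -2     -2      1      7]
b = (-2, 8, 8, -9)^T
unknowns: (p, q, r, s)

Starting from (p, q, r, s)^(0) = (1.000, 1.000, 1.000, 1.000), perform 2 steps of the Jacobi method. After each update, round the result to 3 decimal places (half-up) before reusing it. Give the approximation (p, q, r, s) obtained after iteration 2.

Iteration 1:
  p = (-2 - (-4)·1.000 - (3)·1.000 - (-3)·1.000) / (12) = 0.167
  q = (8 - (-3)·1.000 - (4)·1.000 - (4)·1.000) / (12) = 0.250
  r = (8 - (4)·1.000 - (-2)·1.000 - (3)·1.000) / (13) = 0.231
  s = (-9 - (-2)·1.000 - (-2)·1.000 - (1)·1.000) / (7) = -0.857
Iteration 2:
  p = (-2 - (-4)·0.250 - (3)·0.231 - (-3)·-0.857) / (12) = -0.355
  q = (8 - (-3)·0.167 - (4)·0.231 - (4)·-0.857) / (12) = 0.917
  r = (8 - (4)·0.167 - (-2)·0.250 - (3)·-0.857) / (13) = 0.800
  s = (-9 - (-2)·0.167 - (-2)·0.250 - (1)·0.231) / (7) = -1.200

(-0.355, 0.917, 0.800, -1.200)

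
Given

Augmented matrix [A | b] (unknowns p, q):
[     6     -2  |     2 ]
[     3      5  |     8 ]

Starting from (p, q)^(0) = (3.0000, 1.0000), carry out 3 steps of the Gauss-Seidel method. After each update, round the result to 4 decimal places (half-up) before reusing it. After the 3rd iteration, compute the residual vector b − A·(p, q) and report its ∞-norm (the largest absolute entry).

0.0160

Iteration 1:
  p = (2 - (-2)·1.0000) / (6) = 0.6667
  q = (8 - (3)·0.6667) / (5) = 1.2000
Iteration 2:
  p = (2 - (-2)·1.2000) / (6) = 0.7333
  q = (8 - (3)·0.7333) / (5) = 1.1600
Iteration 3:
  p = (2 - (-2)·1.1600) / (6) = 0.7200
  q = (8 - (3)·0.7200) / (5) = 1.1680
Residual b − A·x = (0.0160, 0.0000); ∞-norm = 0.0160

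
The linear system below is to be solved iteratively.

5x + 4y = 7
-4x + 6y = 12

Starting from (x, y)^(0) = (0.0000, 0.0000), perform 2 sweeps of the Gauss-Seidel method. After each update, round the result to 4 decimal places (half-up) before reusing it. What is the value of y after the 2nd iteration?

Iteration 1:
  x = (7 - (4)·0.0000) / (5) = 1.4000
  y = (12 - (-4)·1.4000) / (6) = 2.9333
Iteration 2:
  x = (7 - (4)·2.9333) / (5) = -0.9466
  y = (12 - (-4)·-0.9466) / (6) = 1.3689

1.3689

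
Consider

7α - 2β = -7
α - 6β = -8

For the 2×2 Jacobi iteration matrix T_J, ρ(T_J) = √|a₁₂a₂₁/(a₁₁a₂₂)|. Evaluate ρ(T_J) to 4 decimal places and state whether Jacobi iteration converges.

a₁₂a₂₁/(a₁₁a₂₂) = (-2)·(1) / ((7)·(-6)) = 0.047619
ρ = √|0.047619| = √0.047619 = 0.2182
ρ < 1, so Jacobi converges

0.2182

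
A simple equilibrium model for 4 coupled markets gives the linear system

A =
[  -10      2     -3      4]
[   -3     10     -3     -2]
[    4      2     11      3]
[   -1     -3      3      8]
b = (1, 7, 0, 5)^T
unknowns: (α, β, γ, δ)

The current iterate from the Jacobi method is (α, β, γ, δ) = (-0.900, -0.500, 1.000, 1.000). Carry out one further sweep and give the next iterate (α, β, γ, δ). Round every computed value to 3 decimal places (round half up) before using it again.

(-0.100, 0.930, 0.145, -0.050)

One sweep:
  α = (1 - (2)·-0.500 - (-3)·1.000 - (4)·1.000) / (-10) = -0.100
  β = (7 - (-3)·-0.900 - (-3)·1.000 - (-2)·1.000) / (10) = 0.930
  γ = (0 - (4)·-0.900 - (2)·-0.500 - (3)·1.000) / (11) = 0.145
  δ = (5 - (-1)·-0.900 - (-3)·-0.500 - (3)·1.000) / (8) = -0.050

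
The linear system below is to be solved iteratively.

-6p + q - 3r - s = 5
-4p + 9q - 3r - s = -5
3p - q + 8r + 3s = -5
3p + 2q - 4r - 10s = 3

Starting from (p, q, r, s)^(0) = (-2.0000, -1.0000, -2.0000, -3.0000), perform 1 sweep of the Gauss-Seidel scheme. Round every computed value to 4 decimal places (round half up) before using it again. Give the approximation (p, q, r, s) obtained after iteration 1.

(0.5000, -1.3333, 0.1458, -0.4750)

Iteration 1:
  p = (5 - (1)·-1.0000 - (-3)·-2.0000 - (-1)·-3.0000) / (-6) = 0.5000
  q = (-5 - (-4)·0.5000 - (-3)·-2.0000 - (-1)·-3.0000) / (9) = -1.3333
  r = (-5 - (3)·0.5000 - (-1)·-1.3333 - (3)·-3.0000) / (8) = 0.1458
  s = (3 - (3)·0.5000 - (2)·-1.3333 - (-4)·0.1458) / (-10) = -0.4750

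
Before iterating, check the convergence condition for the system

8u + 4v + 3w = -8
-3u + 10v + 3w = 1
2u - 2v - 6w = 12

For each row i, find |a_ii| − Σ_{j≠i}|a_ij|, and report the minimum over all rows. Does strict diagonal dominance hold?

1

row 1: |8| − (4+3) = 1
row 2: |10| − (3+3) = 4
row 3: |-6| − (2+2) = 2
minimum over rows = 1 → strictly diagonally dominant (convergence guaranteed)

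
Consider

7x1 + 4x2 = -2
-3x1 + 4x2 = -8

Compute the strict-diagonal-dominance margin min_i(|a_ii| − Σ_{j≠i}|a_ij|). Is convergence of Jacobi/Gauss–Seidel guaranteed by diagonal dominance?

1

row 1: |7| − (4) = 3
row 2: |4| − (3) = 1
minimum over rows = 1 → strictly diagonally dominant (convergence guaranteed)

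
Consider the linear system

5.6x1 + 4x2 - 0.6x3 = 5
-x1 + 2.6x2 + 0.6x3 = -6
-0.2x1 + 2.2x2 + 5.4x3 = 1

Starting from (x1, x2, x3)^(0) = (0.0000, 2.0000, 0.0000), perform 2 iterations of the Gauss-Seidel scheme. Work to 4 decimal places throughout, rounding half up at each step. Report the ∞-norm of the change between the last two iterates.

3.3515

Iteration 1:
  x1 = (5 - (4)·2.0000 - (-0.6)·0.0000) / (5.6) = -0.5357
  x2 = (-6 - (-1)·-0.5357 - (0.6)·0.0000) / (2.6) = -2.5137
  x3 = (1 - (-0.2)·-0.5357 - (2.2)·-2.5137) / (5.4) = 1.1894
Iteration 2:
  x1 = (5 - (4)·-2.5137 - (-0.6)·1.1894) / (5.6) = 2.8158
  x2 = (-6 - (-1)·2.8158 - (0.6)·1.1894) / (2.6) = -1.4992
  x3 = (1 - (-0.2)·2.8158 - (2.2)·-1.4992) / (5.4) = 0.9003
Change: (3.3515, 1.0145, -0.2891) → max |·| = 3.3515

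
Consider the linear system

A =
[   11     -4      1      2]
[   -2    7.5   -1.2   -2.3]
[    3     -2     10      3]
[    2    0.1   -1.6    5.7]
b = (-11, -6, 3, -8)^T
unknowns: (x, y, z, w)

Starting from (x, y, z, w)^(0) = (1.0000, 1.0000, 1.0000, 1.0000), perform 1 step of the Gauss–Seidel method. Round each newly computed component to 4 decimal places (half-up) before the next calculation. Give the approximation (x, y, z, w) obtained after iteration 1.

(-0.9091, -0.5758, 0.1576, -1.0302)

Iteration 1:
  x = (-11 - (-4)·1.0000 - (1)·1.0000 - (2)·1.0000) / (11) = -0.9091
  y = (-6 - (-2)·-0.9091 - (-1.2)·1.0000 - (-2.3)·1.0000) / (7.5) = -0.5758
  z = (3 - (3)·-0.9091 - (-2)·-0.5758 - (3)·1.0000) / (10) = 0.1576
  w = (-8 - (2)·-0.9091 - (0.1)·-0.5758 - (-1.6)·0.1576) / (5.7) = -1.0302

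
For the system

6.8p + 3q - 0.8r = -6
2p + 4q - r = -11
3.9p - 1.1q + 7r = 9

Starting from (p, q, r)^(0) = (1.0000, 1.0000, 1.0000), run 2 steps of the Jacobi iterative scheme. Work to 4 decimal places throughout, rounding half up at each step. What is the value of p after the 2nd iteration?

0.5454

Iteration 1:
  p = (-6 - (3)·1.0000 - (-0.8)·1.0000) / (6.8) = -1.2059
  q = (-11 - (2)·1.0000 - (-1)·1.0000) / (4) = -3.0000
  r = (9 - (3.9)·1.0000 - (-1.1)·1.0000) / (7) = 0.8857
Iteration 2:
  p = (-6 - (3)·-3.0000 - (-0.8)·0.8857) / (6.8) = 0.5454
  q = (-11 - (2)·-1.2059 - (-1)·0.8857) / (4) = -1.9256
  r = (9 - (3.9)·-1.2059 - (-1.1)·-3.0000) / (7) = 1.4861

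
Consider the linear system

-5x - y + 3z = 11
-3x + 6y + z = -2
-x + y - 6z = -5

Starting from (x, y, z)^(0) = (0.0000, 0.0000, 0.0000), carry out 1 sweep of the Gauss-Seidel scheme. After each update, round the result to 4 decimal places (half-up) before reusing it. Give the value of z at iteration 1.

Iteration 1:
  x = (11 - (-1)·0.0000 - (3)·0.0000) / (-5) = -2.2000
  y = (-2 - (-3)·-2.2000 - (1)·0.0000) / (6) = -1.4333
  z = (-5 - (-1)·-2.2000 - (1)·-1.4333) / (-6) = 0.9611

0.9611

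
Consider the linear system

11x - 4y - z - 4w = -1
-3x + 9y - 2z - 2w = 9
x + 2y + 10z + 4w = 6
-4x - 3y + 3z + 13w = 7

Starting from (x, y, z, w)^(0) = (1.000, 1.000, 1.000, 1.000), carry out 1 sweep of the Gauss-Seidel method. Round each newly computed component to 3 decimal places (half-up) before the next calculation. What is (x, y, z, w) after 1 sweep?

Iteration 1:
  x = (-1 - (-4)·1.000 - (-1)·1.000 - (-4)·1.000) / (11) = 0.727
  y = (9 - (-3)·0.727 - (-2)·1.000 - (-2)·1.000) / (9) = 1.687
  z = (6 - (1)·0.727 - (2)·1.687 - (4)·1.000) / (10) = -0.210
  w = (7 - (-4)·0.727 - (-3)·1.687 - (3)·-0.210) / (13) = 1.200

(0.727, 1.687, -0.210, 1.200)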